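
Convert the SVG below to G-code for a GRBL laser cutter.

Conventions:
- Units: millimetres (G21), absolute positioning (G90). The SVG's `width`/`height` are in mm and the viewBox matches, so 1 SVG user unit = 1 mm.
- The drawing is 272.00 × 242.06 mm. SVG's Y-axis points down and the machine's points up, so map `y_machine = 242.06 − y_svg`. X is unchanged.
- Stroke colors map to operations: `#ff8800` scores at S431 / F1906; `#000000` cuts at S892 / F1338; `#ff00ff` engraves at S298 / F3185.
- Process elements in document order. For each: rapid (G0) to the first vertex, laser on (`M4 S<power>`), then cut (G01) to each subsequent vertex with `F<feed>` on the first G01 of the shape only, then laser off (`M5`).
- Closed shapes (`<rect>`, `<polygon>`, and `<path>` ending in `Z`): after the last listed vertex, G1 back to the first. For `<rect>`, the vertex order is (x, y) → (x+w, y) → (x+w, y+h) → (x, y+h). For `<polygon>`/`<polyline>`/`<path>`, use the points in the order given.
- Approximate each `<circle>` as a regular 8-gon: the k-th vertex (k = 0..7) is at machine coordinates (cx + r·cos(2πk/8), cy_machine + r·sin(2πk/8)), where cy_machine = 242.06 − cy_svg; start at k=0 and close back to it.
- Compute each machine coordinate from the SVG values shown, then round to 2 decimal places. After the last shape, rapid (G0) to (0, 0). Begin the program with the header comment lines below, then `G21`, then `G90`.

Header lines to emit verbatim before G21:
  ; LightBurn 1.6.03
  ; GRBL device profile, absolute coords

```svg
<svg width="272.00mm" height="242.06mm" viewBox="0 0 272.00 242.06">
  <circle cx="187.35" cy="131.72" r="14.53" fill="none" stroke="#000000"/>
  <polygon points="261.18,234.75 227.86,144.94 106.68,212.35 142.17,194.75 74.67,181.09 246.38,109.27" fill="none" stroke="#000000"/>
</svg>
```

; LightBurn 1.6.03
; GRBL device profile, absolute coords
G21
G90
G0 X201.88 Y110.34
M4 S892
G01 X197.62 Y120.61 F1338
G01 X187.35 Y124.87
G01 X177.08 Y120.61
G01 X172.82 Y110.34
G01 X177.08 Y100.07
G01 X187.35 Y95.81
G01 X197.62 Y100.07
G01 X201.88 Y110.34
M5
G0 X261.18 Y7.31
M4 S892
G01 X227.86 Y97.12 F1338
G01 X106.68 Y29.71
G01 X142.17 Y47.31
G01 X74.67 Y60.97
G01 X246.38 Y132.79
G01 X261.18 Y7.31
M5
G0 X0.00 Y0.00

viewBox `0 0 272.00 242.06` with mm width/height → 1 unit = 1 mm. Flip: y_m = 242.06 − y_svg.

**Shape 1** — `<circle>` circle, stroke `#000000` → cut (S892, F1338). Machine vertices: (201.88,110.34) → (197.62,120.61) → (187.35,124.87) → (177.08,120.61) → (172.82,110.34) → (177.08,100.07) → (187.35,95.81) → (197.62,100.07) → (201.88,110.34). Closed: final G1 returns to the first vertex.

**Shape 2** — `<polygon>` closed polygon, stroke `#000000` → cut (S892, F1338). Machine vertices: (261.18,7.31) → (227.86,97.12) → (106.68,29.71) → (142.17,47.31) → (74.67,60.97) → (246.38,132.79) → (261.18,7.31). Closed: final G1 returns to the first vertex.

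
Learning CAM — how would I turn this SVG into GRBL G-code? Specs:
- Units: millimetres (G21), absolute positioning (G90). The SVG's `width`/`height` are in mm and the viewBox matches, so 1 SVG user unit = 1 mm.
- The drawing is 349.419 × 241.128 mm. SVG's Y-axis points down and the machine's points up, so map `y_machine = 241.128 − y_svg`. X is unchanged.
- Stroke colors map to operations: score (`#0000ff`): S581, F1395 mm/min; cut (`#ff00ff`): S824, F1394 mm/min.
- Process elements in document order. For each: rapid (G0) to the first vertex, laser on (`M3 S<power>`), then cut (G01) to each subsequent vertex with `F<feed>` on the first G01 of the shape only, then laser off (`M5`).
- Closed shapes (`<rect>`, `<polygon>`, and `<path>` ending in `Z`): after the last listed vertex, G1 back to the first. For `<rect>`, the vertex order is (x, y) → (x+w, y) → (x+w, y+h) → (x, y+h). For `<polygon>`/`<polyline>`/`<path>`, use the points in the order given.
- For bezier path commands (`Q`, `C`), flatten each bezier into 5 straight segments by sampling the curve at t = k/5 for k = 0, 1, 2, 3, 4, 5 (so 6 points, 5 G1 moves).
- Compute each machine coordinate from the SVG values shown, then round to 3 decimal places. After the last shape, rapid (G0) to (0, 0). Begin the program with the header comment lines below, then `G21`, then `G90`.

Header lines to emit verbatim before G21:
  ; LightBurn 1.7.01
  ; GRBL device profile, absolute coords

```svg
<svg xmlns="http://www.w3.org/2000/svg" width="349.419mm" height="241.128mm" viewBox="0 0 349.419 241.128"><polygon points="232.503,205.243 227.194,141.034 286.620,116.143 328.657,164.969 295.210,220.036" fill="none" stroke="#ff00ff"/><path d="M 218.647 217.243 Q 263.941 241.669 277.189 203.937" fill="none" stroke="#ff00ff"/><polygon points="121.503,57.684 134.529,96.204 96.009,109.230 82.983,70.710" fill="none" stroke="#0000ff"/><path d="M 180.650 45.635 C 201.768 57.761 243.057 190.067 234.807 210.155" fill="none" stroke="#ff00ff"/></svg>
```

; LightBurn 1.7.01
; GRBL device profile, absolute coords
G21
G90
G0 X232.503 Y35.885
M3 S824
G01 X227.194 Y100.094 F1394
G01 X286.620 Y124.985
G01 X328.657 Y76.159
G01 X295.210 Y21.092
G01 X232.503 Y35.885
M5
G0 X218.647 Y23.885
M3 S824
G01 X235.483 Y16.601 F1394
G01 X249.755 Y14.289
G01 X261.463 Y16.951
G01 X270.608 Y24.585
G01 X277.189 Y37.191
M5
G0 X121.503 Y183.444
M3 S581
G01 X134.529 Y144.924 F1395
G01 X96.009 Y131.898
G01 X82.983 Y170.418
G01 X121.503 Y183.444
M5
G0 X180.650 Y195.493
M3 S824
G01 X195.184 Y175.655 F1394
G01 X211.212 Y138.129
G01 X225.390 Y94.070
G01 X234.370 Y54.633
G01 X234.807 Y30.973
M5
G0 X0.000 Y0.000

Since the viewBox matches the mm dimensions, user units are millimetres directly. The only transform is the Y-flip y_m = 241.128 − y_svg.

Shape 1 is a regular polygon drawn with `<polygon>`. Its stroke #ff00ff means cut at S824, F1394. After flipping Y the toolpath is (232.503,35.885) → (227.194,100.094) → (286.620,124.985) → (328.657,76.159) → (295.210,21.092) → (232.503,35.885), returning to the start.

Shape 2 is a quadratic bezier drawn with `<path>`. Its stroke #ff00ff means cut at S824, F1394. After flipping Y the toolpath is (218.647,23.885) → (235.483,16.601) → (249.755,14.289) → (261.463,16.951) → (270.608,24.585) → (277.189,37.191).

Shape 3 is a regular polygon drawn with `<polygon>`. Its stroke #0000ff means score at S581, F1395. After flipping Y the toolpath is (121.503,183.444) → (134.529,144.924) → (96.009,131.898) → (82.983,170.418) → (121.503,183.444), returning to the start.

Shape 4 is a cubic bezier drawn with `<path>`. Its stroke #ff00ff means cut at S824, F1394. After flipping Y the toolpath is (180.650,195.493) → (195.184,175.655) → (211.212,138.129) → (225.390,94.070) → (234.370,54.633) → (234.807,30.973).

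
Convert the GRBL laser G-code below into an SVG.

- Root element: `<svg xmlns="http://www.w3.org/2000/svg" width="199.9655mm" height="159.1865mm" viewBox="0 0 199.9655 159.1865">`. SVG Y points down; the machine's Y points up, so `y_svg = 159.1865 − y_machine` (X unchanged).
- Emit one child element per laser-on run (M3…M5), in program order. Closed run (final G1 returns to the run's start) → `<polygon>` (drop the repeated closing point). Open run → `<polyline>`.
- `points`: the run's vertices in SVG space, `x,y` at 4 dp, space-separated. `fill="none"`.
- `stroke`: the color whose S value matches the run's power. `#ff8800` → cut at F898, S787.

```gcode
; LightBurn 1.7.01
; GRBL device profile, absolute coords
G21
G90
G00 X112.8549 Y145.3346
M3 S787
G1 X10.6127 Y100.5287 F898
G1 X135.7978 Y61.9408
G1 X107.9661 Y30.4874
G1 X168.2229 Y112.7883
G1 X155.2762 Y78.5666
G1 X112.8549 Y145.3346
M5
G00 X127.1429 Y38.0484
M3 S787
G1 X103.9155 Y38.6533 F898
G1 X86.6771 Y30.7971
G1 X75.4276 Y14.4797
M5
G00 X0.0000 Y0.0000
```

Machine Y-up, SVG Y-down with viewBox height 159.1865, so y_svg = 159.1865 − y_machine; X carries over. Every run uses S787, so all elements get stroke `#ff8800` (cut).

Run 1: The run returns to its start, so emit a `<polygon>` with points (Y-flipped): 112.8549,13.8519 10.6127,58.6578 135.7978,97.2457 107.9661,128.6991 168.2229,46.3982 155.2762,80.6199.

Run 2: The run is open, so emit a `<polyline>` with points (Y-flipped): 127.1429,121.1381 103.9155,120.5332 86.6771,128.3894 75.4276,144.7068.

<svg xmlns="http://www.w3.org/2000/svg" width="199.9655mm" height="159.1865mm" viewBox="0 0 199.9655 159.1865">
  <polygon points="112.8549,13.8519 10.6127,58.6578 135.7978,97.2457 107.9661,128.6991 168.2229,46.3982 155.2762,80.6199" fill="none" stroke="#ff8800"/>
  <polyline points="127.1429,121.1381 103.9155,120.5332 86.6771,128.3894 75.4276,144.7068" fill="none" stroke="#ff8800"/>
</svg>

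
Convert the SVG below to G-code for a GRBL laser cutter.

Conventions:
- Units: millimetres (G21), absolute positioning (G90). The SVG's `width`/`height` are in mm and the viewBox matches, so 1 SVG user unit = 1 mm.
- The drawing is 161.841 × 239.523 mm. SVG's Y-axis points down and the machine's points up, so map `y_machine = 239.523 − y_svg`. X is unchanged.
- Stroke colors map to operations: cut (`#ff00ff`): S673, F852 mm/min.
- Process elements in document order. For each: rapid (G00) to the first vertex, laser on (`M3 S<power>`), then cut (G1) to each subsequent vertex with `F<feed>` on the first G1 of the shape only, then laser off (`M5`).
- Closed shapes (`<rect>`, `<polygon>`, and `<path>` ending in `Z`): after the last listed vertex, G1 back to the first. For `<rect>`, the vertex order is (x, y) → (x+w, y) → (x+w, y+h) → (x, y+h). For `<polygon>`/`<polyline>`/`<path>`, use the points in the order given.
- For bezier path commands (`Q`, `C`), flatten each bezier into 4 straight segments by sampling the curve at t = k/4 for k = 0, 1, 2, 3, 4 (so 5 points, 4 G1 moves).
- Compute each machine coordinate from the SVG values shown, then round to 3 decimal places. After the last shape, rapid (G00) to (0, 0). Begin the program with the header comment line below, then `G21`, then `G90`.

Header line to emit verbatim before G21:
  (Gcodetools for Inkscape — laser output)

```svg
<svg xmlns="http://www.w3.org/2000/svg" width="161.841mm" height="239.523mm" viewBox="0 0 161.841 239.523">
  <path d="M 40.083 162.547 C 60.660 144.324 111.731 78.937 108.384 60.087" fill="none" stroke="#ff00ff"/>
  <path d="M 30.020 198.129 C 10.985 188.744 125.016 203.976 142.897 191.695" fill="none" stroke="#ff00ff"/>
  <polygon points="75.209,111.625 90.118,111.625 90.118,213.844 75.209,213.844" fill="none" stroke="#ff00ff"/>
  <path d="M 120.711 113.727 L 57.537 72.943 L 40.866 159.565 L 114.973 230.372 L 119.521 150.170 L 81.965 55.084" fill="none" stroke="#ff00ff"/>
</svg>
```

1 u = 1 mm; y_m = 239.523 − y.

[1] `<path>` cubic bezier, #ff00ff→cut S673 F852: (40.083,76.976) → (59.907,98.022) → (83.205,127.971) → (102.018,158.037) → (108.384,179.436)

[2] `<path>` cubic bezier, #ff00ff→cut S673 F852: (30.020,41.394) → (37.112,44.632) → (72.615,43.525) → (115.040,42.961) → (142.897,47.828)

[3] `<polygon>` rectangle, #ff00ff→cut S673 F852: (75.209,127.898) → (90.118,127.898) → (90.118,25.679) → (75.209,25.679) → (75.209,127.898) (closed)

[4] `<path>` open polyline, #ff00ff→cut S673 F852: (120.711,125.796) → (57.537,166.580) → (40.866,79.958) → (114.973,9.151) → (119.521,89.353) → (81.965,184.439)

(Gcodetools for Inkscape — laser output)
G21
G90
G00 X40.083 Y76.976
M3 S673
G1 X59.907 Y98.022 F852
G1 X83.205 Y127.971
G1 X102.018 Y158.037
G1 X108.384 Y179.436
M5
G00 X30.020 Y41.394
M3 S673
G1 X37.112 Y44.632 F852
G1 X72.615 Y43.525
G1 X115.040 Y42.961
G1 X142.897 Y47.828
M5
G00 X75.209 Y127.898
M3 S673
G1 X90.118 Y127.898 F852
G1 X90.118 Y25.679
G1 X75.209 Y25.679
G1 X75.209 Y127.898
M5
G00 X120.711 Y125.796
M3 S673
G1 X57.537 Y166.580 F852
G1 X40.866 Y79.958
G1 X114.973 Y9.151
G1 X119.521 Y89.353
G1 X81.965 Y184.439
M5
G00 X0.000 Y0.000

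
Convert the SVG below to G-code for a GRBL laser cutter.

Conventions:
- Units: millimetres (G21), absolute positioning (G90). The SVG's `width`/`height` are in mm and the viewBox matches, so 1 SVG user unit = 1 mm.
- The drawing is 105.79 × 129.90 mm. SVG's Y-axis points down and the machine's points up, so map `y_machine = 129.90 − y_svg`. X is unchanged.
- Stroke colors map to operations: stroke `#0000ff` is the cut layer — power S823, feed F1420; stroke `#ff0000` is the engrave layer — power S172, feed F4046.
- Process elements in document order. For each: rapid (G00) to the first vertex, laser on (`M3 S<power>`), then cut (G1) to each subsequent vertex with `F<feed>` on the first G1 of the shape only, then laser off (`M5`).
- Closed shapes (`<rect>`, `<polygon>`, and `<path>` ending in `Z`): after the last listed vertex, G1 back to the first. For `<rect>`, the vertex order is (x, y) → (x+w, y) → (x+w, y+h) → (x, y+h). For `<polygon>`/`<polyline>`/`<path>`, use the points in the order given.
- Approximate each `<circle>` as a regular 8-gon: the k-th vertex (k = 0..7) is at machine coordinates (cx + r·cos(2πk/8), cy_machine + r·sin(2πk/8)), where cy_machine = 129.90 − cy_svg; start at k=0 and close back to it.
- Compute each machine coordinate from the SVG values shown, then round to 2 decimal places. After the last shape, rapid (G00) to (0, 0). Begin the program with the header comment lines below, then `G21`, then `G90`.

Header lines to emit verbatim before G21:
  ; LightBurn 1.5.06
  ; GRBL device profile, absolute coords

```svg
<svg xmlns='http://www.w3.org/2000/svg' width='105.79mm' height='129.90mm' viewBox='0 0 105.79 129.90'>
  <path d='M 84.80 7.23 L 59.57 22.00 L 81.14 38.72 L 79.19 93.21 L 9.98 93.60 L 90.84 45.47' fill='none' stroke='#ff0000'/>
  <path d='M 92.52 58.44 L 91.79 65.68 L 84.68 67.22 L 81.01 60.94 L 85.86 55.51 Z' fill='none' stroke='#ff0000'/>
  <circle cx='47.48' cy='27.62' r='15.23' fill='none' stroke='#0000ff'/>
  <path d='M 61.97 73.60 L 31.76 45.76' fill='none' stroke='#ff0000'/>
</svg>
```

1 u = 1 mm; y_m = 129.90 − y.

[1] `<path>` open polyline, #ff0000→engrave S172 F4046: (84.80,122.67) → (59.57,107.90) → (81.14,91.18) → (79.19,36.69) → (9.98,36.30) → (90.84,84.43)

[2] `<path>` regular polygon, #ff0000→engrave S172 F4046: (92.52,71.46) → (91.79,64.22) → (84.68,62.68) → (81.01,68.96) → (85.86,74.39) → (92.52,71.46) (closed)

[3] `<circle>` circle, #0000ff→cut S823 F1420: (62.71,102.28) → (58.25,113.05) → (47.48,117.51) → (36.71,113.05) → (32.25,102.28) → (36.71,91.51) → (47.48,87.05) → (58.25,91.51) → (62.71,102.28) (closed)

[4] `<path>` line segment, #ff0000→engrave S172 F4046: (61.97,56.30) → (31.76,84.14)

; LightBurn 1.5.06
; GRBL device profile, absolute coords
G21
G90
G00 X84.80 Y122.67
M3 S172
G1 X59.57 Y107.90 F4046
G1 X81.14 Y91.18
G1 X79.19 Y36.69
G1 X9.98 Y36.30
G1 X90.84 Y84.43
M5
G00 X92.52 Y71.46
M3 S172
G1 X91.79 Y64.22 F4046
G1 X84.68 Y62.68
G1 X81.01 Y68.96
G1 X85.86 Y74.39
G1 X92.52 Y71.46
M5
G00 X62.71 Y102.28
M3 S823
G1 X58.25 Y113.05 F1420
G1 X47.48 Y117.51
G1 X36.71 Y113.05
G1 X32.25 Y102.28
G1 X36.71 Y91.51
G1 X47.48 Y87.05
G1 X58.25 Y91.51
G1 X62.71 Y102.28
M5
G00 X61.97 Y56.30
M3 S172
G1 X31.76 Y84.14 F4046
M5
G00 X0.00 Y0.00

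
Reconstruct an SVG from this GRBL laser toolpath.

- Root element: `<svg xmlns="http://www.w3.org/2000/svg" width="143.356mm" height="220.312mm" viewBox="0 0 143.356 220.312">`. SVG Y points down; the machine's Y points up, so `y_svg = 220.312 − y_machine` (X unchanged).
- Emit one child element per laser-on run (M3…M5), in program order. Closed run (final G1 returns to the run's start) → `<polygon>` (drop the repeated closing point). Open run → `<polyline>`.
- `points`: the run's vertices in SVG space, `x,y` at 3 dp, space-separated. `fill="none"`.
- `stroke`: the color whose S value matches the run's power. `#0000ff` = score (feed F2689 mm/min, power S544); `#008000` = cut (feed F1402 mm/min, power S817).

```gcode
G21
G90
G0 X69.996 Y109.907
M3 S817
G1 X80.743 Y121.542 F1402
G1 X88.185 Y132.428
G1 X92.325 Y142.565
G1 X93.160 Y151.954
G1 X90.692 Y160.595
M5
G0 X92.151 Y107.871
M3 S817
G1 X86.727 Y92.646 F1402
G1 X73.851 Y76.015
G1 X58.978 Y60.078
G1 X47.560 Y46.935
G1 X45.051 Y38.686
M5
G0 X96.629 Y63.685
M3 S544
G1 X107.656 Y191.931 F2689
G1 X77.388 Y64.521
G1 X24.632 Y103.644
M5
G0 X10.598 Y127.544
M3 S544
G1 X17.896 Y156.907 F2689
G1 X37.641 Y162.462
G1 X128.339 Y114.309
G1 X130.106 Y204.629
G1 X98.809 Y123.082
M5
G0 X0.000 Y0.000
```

<svg xmlns="http://www.w3.org/2000/svg" width="143.356mm" height="220.312mm" viewBox="0 0 143.356 220.312">
  <polyline points="69.996,110.405 80.743,98.770 88.185,87.884 92.325,77.747 93.160,68.358 90.692,59.717" fill="none" stroke="#008000"/>
  <polyline points="92.151,112.441 86.727,127.666 73.851,144.297 58.978,160.234 47.560,173.377 45.051,181.626" fill="none" stroke="#008000"/>
  <polyline points="96.629,156.627 107.656,28.381 77.388,155.791 24.632,116.668" fill="none" stroke="#0000ff"/>
  <polyline points="10.598,92.768 17.896,63.405 37.641,57.850 128.339,106.003 130.106,15.683 98.809,97.230" fill="none" stroke="#0000ff"/>
</svg>

Each laser-on run becomes one SVG element. Flip Y back into SVG space with y_svg = 220.312 − y_machine.

Run 1: the run's S817 means `#008000` (cut). The run is open, so emit a `<polyline>` with points (Y-flipped): 69.996,110.405 80.743,98.770 88.185,87.884 92.325,77.747 93.160,68.358 90.692,59.717.

Run 2: power S817 maps to stroke `#008000` (cut). The run is open, so emit a `<polyline>` with points (Y-flipped): 92.151,112.441 86.727,127.666 73.851,144.297 58.978,160.234 47.560,173.377 45.051,181.626.

Run 3: the run's S544 means `#0000ff` (score). The run is open, so emit a `<polyline>` with points (Y-flipped): 96.629,156.627 107.656,28.381 77.388,155.791 24.632,116.668.

Run 4: the run's S544 means `#0000ff` (score). The run is open, so emit a `<polyline>` with points (Y-flipped): 10.598,92.768 17.896,63.405 37.641,57.850 128.339,106.003 130.106,15.683 98.809,97.230.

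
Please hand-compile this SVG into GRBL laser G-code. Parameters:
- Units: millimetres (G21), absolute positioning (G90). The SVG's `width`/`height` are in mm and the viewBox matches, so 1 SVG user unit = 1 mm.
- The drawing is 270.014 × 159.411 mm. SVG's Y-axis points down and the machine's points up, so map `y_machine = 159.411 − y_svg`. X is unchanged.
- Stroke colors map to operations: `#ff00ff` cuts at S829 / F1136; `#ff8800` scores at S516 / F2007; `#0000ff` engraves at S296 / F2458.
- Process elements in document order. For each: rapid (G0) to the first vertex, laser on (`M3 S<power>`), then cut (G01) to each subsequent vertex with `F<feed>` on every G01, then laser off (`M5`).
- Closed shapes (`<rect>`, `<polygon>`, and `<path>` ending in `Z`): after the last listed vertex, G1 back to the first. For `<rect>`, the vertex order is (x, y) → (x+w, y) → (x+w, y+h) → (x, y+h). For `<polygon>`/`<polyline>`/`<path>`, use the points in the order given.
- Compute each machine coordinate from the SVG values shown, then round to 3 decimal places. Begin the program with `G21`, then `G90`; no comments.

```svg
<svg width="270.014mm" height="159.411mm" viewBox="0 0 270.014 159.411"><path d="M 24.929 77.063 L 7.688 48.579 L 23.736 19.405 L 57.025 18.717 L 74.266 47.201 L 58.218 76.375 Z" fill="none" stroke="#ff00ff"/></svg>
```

G21
G90
G0 X24.929 Y82.348
M3 S829
G01 X7.688 Y110.832 F1136
G01 X23.736 Y140.006 F1136
G01 X57.025 Y140.694 F1136
G01 X74.266 Y112.210 F1136
G01 X58.218 Y83.036 F1136
G01 X24.929 Y82.348 F1136
M5

viewBox `0 0 270.014 159.411` with mm width/height → 1 unit = 1 mm. Flip: y_m = 159.411 − y_svg.

**Shape 1** — `<path>` regular polygon, stroke `#ff00ff` → cut (S829, F1136). Machine vertices: (24.929,82.348) → (7.688,110.832) → (23.736,140.006) → (57.025,140.694) → (74.266,112.210) → (58.218,83.036) → (24.929,82.348). Closed: final G1 returns to the first vertex.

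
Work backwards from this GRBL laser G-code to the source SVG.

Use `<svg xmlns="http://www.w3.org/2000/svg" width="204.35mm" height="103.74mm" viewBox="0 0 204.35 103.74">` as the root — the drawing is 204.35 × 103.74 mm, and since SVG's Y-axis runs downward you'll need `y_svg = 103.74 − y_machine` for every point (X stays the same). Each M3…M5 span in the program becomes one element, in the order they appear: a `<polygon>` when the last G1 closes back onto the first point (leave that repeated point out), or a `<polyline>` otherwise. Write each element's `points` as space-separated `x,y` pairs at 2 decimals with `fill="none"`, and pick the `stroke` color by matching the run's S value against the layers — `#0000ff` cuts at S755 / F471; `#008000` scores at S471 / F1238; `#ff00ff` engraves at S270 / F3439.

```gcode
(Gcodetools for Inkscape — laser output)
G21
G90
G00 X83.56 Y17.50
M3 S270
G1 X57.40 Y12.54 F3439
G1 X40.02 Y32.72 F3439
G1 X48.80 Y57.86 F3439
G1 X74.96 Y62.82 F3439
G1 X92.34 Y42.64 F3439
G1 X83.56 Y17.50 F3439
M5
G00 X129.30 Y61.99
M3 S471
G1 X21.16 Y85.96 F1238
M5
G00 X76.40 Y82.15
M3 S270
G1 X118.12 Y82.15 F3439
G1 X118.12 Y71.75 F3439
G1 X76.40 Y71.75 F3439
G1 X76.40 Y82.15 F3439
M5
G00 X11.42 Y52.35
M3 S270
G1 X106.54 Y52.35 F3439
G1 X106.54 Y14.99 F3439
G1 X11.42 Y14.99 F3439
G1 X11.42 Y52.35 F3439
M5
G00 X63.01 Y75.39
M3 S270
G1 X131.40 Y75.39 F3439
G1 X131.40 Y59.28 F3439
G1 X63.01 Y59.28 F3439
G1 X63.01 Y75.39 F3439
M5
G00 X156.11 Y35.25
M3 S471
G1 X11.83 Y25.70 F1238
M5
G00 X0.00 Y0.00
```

<svg xmlns="http://www.w3.org/2000/svg" width="204.35mm" height="103.74mm" viewBox="0 0 204.35 103.74">
  <polygon points="83.56,86.24 57.40,91.20 40.02,71.02 48.80,45.88 74.96,40.92 92.34,61.10" fill="none" stroke="#ff00ff"/>
  <polyline points="129.30,41.75 21.16,17.78" fill="none" stroke="#008000"/>
  <polygon points="76.40,21.59 118.12,21.59 118.12,31.99 76.40,31.99" fill="none" stroke="#ff00ff"/>
  <polygon points="11.42,51.39 106.54,51.39 106.54,88.75 11.42,88.75" fill="none" stroke="#ff00ff"/>
  <polygon points="63.01,28.35 131.40,28.35 131.40,44.46 63.01,44.46" fill="none" stroke="#ff00ff"/>
  <polyline points="156.11,68.49 11.83,78.04" fill="none" stroke="#008000"/>
</svg>

y_svg = 103.74 − y_m.

[1] S270→`#ff00ff` (engrave); closed run; points: 83.56,86.24 57.40,91.20 40.02,71.02 48.80,45.88 74.96,40.92 92.34,61.10

[2] S471→`#008000` (score); open run; points: 129.30,41.75 21.16,17.78

[3] S270→`#ff00ff` (engrave); closed run; points: 76.40,21.59 118.12,21.59 118.12,31.99 76.40,31.99

[4] S270→`#ff00ff` (engrave); closed run; points: 11.42,51.39 106.54,51.39 106.54,88.75 11.42,88.75

[5] S270→`#ff00ff` (engrave); closed run; points: 63.01,28.35 131.40,28.35 131.40,44.46 63.01,44.46

[6] S471→`#008000` (score); open run; points: 156.11,68.49 11.83,78.04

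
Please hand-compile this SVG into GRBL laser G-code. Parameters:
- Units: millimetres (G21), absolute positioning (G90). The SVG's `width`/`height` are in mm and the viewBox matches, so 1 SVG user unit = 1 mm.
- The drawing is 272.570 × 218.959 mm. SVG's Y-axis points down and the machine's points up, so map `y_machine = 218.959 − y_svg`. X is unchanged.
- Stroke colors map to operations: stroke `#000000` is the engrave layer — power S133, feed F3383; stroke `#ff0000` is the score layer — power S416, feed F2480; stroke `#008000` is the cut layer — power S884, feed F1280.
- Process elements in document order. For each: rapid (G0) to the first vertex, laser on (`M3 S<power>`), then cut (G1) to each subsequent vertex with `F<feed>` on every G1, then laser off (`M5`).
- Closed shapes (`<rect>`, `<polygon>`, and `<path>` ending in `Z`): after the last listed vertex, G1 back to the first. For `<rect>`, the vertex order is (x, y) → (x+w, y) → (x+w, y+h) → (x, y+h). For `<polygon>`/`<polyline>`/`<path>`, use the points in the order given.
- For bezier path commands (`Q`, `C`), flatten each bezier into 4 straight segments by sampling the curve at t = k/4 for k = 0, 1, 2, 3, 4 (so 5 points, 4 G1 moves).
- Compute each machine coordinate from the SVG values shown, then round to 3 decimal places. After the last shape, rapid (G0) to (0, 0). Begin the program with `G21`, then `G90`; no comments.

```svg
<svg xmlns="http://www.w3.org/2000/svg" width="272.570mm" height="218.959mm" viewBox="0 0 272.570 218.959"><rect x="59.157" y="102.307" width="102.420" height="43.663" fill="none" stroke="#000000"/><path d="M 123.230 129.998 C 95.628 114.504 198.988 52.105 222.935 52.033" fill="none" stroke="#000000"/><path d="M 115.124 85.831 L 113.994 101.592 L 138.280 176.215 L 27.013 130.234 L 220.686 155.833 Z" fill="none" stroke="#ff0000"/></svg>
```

G21
G90
G0 X59.157 Y116.652
M3 S133
G1 X161.577 Y116.652 F3383
G1 X161.577 Y72.989 F3383
G1 X59.157 Y72.989 F3383
G1 X59.157 Y116.652 F3383
M5
G0 X123.230 Y88.961
M3 S133
G1 X123.797 Y107.669 F3383
G1 X153.752 Y133.727 F3383
G1 X193.372 Y156.892 F3383
G1 X222.935 Y166.926 F3383
M5
G0 X115.124 Y133.128
M3 S416
G1 X113.994 Y117.367 F2480
G1 X138.280 Y42.744 F2480
G1 X27.013 Y88.725 F2480
G1 X220.686 Y63.126 F2480
G1 X115.124 Y133.128 F2480
M5
G0 X0.000 Y0.000

1 u = 1 mm; y_m = 218.959 − y.

[1] `<rect>` rectangle, #000000→engrave S133 F3383: (59.157,116.652) → (161.577,116.652) → (161.577,72.989) → (59.157,72.989) → (59.157,116.652) (closed)

[2] `<path>` cubic bezier, #000000→engrave S133 F3383: (123.230,88.961) → (123.797,107.669) → (153.752,133.727) → (193.372,156.892) → (222.935,166.926)

[3] `<path>` closed polygon, #ff0000→score S416 F2480: (115.124,133.128) → (113.994,117.367) → (138.280,42.744) → (27.013,88.725) → (220.686,63.126) → (115.124,133.128) (closed)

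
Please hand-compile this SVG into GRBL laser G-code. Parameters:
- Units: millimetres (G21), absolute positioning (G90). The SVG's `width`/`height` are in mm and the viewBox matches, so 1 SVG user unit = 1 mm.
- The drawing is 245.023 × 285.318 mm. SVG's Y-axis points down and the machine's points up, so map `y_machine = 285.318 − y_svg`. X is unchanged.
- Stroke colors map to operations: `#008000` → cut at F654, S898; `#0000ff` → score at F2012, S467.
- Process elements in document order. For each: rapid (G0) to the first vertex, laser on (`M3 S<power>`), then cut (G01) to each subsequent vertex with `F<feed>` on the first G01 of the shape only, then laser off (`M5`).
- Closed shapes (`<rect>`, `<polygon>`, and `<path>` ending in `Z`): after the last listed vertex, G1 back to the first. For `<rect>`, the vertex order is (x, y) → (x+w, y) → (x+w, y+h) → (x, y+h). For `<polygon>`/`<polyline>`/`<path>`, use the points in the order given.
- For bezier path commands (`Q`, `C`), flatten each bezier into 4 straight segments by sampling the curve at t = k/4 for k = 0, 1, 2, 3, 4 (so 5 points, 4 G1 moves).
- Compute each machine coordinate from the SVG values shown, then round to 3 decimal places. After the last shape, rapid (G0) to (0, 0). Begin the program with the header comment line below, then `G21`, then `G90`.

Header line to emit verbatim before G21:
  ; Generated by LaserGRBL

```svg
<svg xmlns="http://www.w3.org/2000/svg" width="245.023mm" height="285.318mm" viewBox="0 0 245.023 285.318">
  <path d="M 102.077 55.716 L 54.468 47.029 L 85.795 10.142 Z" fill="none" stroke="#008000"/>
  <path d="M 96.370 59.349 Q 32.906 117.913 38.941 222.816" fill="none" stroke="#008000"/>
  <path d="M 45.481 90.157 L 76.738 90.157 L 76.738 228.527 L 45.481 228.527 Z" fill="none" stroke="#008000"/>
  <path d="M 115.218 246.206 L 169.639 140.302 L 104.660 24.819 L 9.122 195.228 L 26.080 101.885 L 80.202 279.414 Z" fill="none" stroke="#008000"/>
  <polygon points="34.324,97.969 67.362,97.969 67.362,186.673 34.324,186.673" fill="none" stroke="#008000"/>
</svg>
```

; Generated by LaserGRBL
G21
G90
G0 X102.077 Y229.602
M3 S898
G01 X54.468 Y238.289 F654
G01 X85.795 Y275.176
G01 X102.077 Y229.602
M5
G0 X96.370 Y225.969
M3 S898
G01 X68.982 Y193.791 F654
G01 X50.281 Y155.820
G01 X40.267 Y112.057
G01 X38.941 Y62.502
M5
G0 X45.481 Y195.161
M3 S898
G01 X76.738 Y195.161 F654
G01 X76.738 Y56.791
G01 X45.481 Y56.791
G01 X45.481 Y195.161
M5
G0 X115.218 Y39.112
M3 S898
G01 X169.639 Y145.016 F654
G01 X104.660 Y260.499
G01 X9.122 Y90.090
G01 X26.080 Y183.433
G01 X80.202 Y5.904
G01 X115.218 Y39.112
M5
G0 X34.324 Y187.349
M3 S898
G01 X67.362 Y187.349 F654
G01 X67.362 Y98.645
G01 X34.324 Y98.645
G01 X34.324 Y187.349
M5
G0 X0.000 Y0.000

viewBox `0 0 245.023 285.318` with mm width/height → 1 unit = 1 mm. Flip: y_m = 285.318 − y_svg.

**Shape 1** — `<path>` regular polygon, stroke `#008000` → cut (S898, F654). Machine vertices: (102.077,229.602) → (54.468,238.289) → (85.795,275.176) → (102.077,229.602). Closed: final G1 returns to the first vertex.

**Shape 2** — `<path>` quadratic bezier, stroke `#008000` → cut (S898, F654). Control points (SVG): P0=(96.370,59.349), P1=(32.906,117.913), P2=(38.941,222.816); sampled at t=k/4. Machine vertices: (96.370,225.969) → (68.982,193.791) → (50.281,155.820) → (40.267,112.057) → (38.941,62.502). Open path.

**Shape 3** — `<path>` rectangle, stroke `#008000` → cut (S898, F654). Machine vertices: (45.481,195.161) → (76.738,195.161) → (76.738,56.791) → (45.481,56.791) → (45.481,195.161). Closed: final G1 returns to the first vertex.

**Shape 4** — `<path>` closed polygon, stroke `#008000` → cut (S898, F654). Machine vertices: (115.218,39.112) → (169.639,145.016) → (104.660,260.499) → (9.122,90.090) → (26.080,183.433) → (80.202,5.904) → (115.218,39.112). Closed: final G1 returns to the first vertex.

**Shape 5** — `<polygon>` rectangle, stroke `#008000` → cut (S898, F654). Machine vertices: (34.324,187.349) → (67.362,187.349) → (67.362,98.645) → (34.324,98.645) → (34.324,187.349). Closed: final G1 returns to the first vertex.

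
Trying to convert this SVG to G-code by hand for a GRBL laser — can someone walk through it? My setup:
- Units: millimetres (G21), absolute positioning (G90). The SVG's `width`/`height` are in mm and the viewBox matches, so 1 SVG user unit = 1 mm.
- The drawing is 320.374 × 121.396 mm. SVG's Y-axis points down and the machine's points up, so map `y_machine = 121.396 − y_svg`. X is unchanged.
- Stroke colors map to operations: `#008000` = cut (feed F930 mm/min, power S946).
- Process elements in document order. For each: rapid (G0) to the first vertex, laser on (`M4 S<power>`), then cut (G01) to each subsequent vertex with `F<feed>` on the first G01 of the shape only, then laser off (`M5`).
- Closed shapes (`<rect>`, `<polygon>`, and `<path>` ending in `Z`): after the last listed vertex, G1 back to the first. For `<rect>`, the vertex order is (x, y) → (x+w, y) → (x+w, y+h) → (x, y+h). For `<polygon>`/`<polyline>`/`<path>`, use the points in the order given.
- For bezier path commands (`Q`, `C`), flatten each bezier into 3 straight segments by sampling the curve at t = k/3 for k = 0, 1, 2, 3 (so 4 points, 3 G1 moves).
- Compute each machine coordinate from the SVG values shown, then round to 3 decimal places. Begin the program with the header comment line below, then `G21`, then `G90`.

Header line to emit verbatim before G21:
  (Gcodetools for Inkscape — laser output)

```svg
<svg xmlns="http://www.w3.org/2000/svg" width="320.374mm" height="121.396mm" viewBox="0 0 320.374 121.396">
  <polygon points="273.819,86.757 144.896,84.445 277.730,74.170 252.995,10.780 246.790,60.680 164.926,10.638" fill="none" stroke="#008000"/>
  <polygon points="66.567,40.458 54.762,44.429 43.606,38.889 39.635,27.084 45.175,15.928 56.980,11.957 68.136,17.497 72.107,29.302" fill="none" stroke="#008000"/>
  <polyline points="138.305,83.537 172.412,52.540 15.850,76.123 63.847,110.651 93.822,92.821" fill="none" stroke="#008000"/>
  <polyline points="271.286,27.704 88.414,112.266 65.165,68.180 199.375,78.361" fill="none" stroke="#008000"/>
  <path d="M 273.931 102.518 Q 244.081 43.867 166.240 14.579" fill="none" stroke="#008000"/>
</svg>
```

(Gcodetools for Inkscape — laser output)
G21
G90
G0 X273.819 Y34.639
M4 S946
G01 X144.896 Y36.951 F930
G01 X277.730 Y47.226
G01 X252.995 Y110.616
G01 X246.790 Y60.716
G01 X164.926 Y110.758
G01 X273.819 Y34.639
M5
G0 X66.567 Y80.938
M4 S946
G01 X54.762 Y76.967 F930
G01 X43.606 Y82.507
G01 X39.635 Y94.312
G01 X45.175 Y105.468
G01 X56.980 Y109.439
G01 X68.136 Y103.899
G01 X72.107 Y92.094
G01 X66.567 Y80.938
M5
G0 X138.305 Y37.859
M4 S946
G01 X172.412 Y68.856 F930
G01 X15.850 Y45.273
G01 X63.847 Y10.745
G01 X93.822 Y28.575
M5
G0 X271.286 Y93.692
M4 S946
G01 X88.414 Y9.130 F930
G01 X65.165 Y53.216
G01 X199.375 Y43.035
M5
G0 X273.931 Y18.878
M4 S946
G01 X248.699 Y54.716 F930
G01 X212.802 Y84.029
G01 X166.240 Y106.817
M5

viewBox `0 0 320.374 121.396` with mm width/height → 1 unit = 1 mm. Flip: y_m = 121.396 − y_svg.

**Shape 1** — `<polygon>` closed polygon, stroke `#008000` → cut (S946, F930). Machine vertices: (273.819,34.639) → (144.896,36.951) → (277.730,47.226) → (252.995,110.616) → (246.790,60.716) → (164.926,110.758) → (273.819,34.639). Closed: final G1 returns to the first vertex.

**Shape 2** — `<polygon>` regular polygon, stroke `#008000` → cut (S946, F930). Machine vertices: (66.567,80.938) → (54.762,76.967) → (43.606,82.507) → (39.635,94.312) → (45.175,105.468) → (56.980,109.439) → (68.136,103.899) → (72.107,92.094) → (66.567,80.938). Closed: final G1 returns to the first vertex.

**Shape 3** — `<polyline>` open polyline, stroke `#008000` → cut (S946, F930). Machine vertices: (138.305,37.859) → (172.412,68.856) → (15.850,45.273) → (63.847,10.745) → (93.822,28.575). Open path.

**Shape 4** — `<polyline>` open polyline, stroke `#008000` → cut (S946, F930). Machine vertices: (271.286,93.692) → (88.414,9.130) → (65.165,53.216) → (199.375,43.035). Open path.

**Shape 5** — `<path>` quadratic bezier, stroke `#008000` → cut (S946, F930). Control points (SVG): P0=(273.931,102.518), P1=(244.081,43.867), P2=(166.240,14.579); sampled at t=k/3. Machine vertices: (273.931,18.878) → (248.699,54.716) → (212.802,84.029) → (166.240,106.817). Open path.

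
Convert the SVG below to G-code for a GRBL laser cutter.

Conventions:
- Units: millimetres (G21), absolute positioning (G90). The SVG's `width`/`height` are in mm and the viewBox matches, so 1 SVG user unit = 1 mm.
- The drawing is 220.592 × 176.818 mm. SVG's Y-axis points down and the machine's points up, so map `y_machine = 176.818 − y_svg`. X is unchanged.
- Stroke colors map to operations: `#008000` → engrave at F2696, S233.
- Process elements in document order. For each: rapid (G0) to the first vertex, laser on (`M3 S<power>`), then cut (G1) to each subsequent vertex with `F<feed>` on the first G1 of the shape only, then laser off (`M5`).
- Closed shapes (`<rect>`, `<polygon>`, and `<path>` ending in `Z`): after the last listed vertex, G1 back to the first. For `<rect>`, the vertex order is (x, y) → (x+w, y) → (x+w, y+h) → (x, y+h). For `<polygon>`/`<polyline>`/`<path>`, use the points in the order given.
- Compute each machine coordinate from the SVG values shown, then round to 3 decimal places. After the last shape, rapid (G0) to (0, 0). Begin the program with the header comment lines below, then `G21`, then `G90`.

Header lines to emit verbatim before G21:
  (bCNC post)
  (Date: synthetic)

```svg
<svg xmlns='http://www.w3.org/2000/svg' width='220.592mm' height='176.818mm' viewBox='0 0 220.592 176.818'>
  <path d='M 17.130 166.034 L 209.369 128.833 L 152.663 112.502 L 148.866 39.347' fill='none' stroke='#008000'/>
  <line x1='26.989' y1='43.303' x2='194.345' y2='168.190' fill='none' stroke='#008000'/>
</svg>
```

(bCNC post)
(Date: synthetic)
G21
G90
G0 X17.130 Y10.784
M3 S233
G1 X209.369 Y47.985 F2696
G1 X152.663 Y64.316
G1 X148.866 Y137.471
M5
G0 X26.989 Y133.515
M3 S233
G1 X194.345 Y8.628 F2696
M5
G0 X0.000 Y0.000

Since the viewBox matches the mm dimensions, user units are millimetres directly. The only transform is the Y-flip y_m = 176.818 − y_svg.

Shape 1 is a open polyline drawn with `<path>`. Its stroke #008000 means engrave at S233, F2696. After flipping Y the toolpath is (17.130,10.784) → (209.369,47.985) → (152.663,64.316) → (148.866,137.471).

Shape 2 is a line segment drawn with `<line>`. Its stroke #008000 means engrave at S233, F2696. After flipping Y the toolpath is (26.989,133.515) → (194.345,8.628).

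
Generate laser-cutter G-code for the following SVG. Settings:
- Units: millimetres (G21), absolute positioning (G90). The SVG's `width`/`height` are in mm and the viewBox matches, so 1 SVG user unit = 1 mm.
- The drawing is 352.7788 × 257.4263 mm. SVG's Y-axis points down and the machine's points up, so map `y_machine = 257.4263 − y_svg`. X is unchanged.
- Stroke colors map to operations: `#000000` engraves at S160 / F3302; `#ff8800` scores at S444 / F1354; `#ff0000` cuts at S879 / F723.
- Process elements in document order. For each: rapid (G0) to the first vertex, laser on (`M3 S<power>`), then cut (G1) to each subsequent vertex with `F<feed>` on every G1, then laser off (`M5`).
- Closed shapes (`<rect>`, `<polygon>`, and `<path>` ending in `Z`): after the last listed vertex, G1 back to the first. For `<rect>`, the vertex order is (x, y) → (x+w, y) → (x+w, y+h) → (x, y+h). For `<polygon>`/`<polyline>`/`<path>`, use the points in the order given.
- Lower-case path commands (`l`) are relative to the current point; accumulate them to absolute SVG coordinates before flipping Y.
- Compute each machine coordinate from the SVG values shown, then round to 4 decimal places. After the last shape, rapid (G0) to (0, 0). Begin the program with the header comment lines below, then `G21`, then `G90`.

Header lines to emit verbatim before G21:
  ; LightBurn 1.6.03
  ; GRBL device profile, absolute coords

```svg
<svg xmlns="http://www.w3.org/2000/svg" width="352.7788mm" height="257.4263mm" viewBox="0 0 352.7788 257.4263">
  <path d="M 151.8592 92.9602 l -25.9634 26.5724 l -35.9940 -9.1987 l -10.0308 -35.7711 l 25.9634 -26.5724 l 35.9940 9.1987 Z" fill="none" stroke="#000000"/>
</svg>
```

Since the viewBox matches the mm dimensions, user units are millimetres directly. The only transform is the Y-flip y_m = 257.4263 − y_svg.

Shape 1 is a regular polygon drawn with `<path>`. Its stroke #000000 means engrave at S160, F3302. After flipping Y the toolpath is (151.8592,164.4661) → (125.8958,137.8937) → (89.9018,147.0924) → (79.8710,182.8635) → (105.8344,209.4359) → (141.8284,200.2372) → (151.8592,164.4661), returning to the start.

; LightBurn 1.6.03
; GRBL device profile, absolute coords
G21
G90
G0 X151.8592 Y164.4661
M3 S160
G1 X125.8958 Y137.8937 F3302
G1 X89.9018 Y147.0924 F3302
G1 X79.8710 Y182.8635 F3302
G1 X105.8344 Y209.4359 F3302
G1 X141.8284 Y200.2372 F3302
G1 X151.8592 Y164.4661 F3302
M5
G0 X0.0000 Y0.0000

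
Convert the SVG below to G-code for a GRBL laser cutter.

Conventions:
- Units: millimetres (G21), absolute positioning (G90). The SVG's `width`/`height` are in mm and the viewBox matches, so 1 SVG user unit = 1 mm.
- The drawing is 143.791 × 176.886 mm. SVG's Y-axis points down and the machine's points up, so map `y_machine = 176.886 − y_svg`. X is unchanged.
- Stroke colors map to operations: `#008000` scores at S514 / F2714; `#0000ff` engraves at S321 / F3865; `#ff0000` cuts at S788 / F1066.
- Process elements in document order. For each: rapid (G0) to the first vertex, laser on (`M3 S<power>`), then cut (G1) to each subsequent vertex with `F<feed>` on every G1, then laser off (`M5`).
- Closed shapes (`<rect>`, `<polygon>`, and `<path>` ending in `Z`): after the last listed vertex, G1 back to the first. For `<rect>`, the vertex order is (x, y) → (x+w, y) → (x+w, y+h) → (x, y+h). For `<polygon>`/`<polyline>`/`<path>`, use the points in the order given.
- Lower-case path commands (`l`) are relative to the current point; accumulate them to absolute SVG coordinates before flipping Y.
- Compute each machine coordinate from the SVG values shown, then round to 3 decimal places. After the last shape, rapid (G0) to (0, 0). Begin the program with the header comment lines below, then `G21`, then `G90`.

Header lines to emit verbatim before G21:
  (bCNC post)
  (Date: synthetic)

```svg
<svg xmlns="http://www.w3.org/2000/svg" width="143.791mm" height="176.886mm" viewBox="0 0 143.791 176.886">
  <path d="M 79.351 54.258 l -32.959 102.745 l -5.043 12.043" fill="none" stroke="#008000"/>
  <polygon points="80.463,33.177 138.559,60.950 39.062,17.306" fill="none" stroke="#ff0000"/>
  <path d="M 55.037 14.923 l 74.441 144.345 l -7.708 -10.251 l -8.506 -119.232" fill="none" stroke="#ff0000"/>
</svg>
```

(bCNC post)
(Date: synthetic)
G21
G90
G0 X79.351 Y122.628
M3 S514
G1 X46.392 Y19.883 F2714
G1 X41.349 Y7.840 F2714
M5
G0 X80.463 Y143.709
M3 S788
G1 X138.559 Y115.936 F1066
G1 X39.062 Y159.580 F1066
G1 X80.463 Y143.709 F1066
M5
G0 X55.037 Y161.963
M3 S788
G1 X129.478 Y17.618 F1066
G1 X121.770 Y27.869 F1066
G1 X113.264 Y147.101 F1066
M5
G0 X0.000 Y0.000

viewBox `0 0 143.791 176.886` with mm width/height → 1 unit = 1 mm. Flip: y_m = 176.886 − y_svg.

**Shape 1** — `<path>` open polyline, stroke `#008000` → score (S514, F2714). Machine vertices: (79.351,122.628) → (46.392,19.883) → (41.349,7.840). Open path.

**Shape 2** — `<polygon>` closed polygon, stroke `#ff0000` → cut (S788, F1066). Machine vertices: (80.463,143.709) → (138.559,115.936) → (39.062,159.580) → (80.463,143.709). Closed: final G1 returns to the first vertex.

**Shape 3** — `<path>` open polyline, stroke `#ff0000` → cut (S788, F1066). Machine vertices: (55.037,161.963) → (129.478,17.618) → (121.770,27.869) → (113.264,147.101). Open path.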